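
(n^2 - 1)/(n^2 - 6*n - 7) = (n - 1)/(n - 7)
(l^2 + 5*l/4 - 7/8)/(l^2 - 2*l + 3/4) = (4*l + 7)/(2*(2*l - 3))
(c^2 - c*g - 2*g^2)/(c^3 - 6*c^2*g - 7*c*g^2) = (c - 2*g)/(c*(c - 7*g))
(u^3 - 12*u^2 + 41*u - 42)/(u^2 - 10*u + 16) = (u^2 - 10*u + 21)/(u - 8)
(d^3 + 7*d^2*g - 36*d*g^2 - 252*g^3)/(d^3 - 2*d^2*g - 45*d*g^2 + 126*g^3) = (d + 6*g)/(d - 3*g)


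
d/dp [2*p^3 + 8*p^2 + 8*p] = 6*p^2 + 16*p + 8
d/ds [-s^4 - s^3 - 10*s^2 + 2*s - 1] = -4*s^3 - 3*s^2 - 20*s + 2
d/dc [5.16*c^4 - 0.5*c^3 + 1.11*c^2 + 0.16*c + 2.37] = 20.64*c^3 - 1.5*c^2 + 2.22*c + 0.16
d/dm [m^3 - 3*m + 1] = 3*m^2 - 3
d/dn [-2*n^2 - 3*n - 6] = -4*n - 3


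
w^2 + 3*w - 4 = (w - 1)*(w + 4)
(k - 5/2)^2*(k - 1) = k^3 - 6*k^2 + 45*k/4 - 25/4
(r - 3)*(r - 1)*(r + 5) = r^3 + r^2 - 17*r + 15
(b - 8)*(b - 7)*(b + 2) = b^3 - 13*b^2 + 26*b + 112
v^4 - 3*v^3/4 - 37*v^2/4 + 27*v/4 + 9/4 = (v - 3)*(v - 1)*(v + 1/4)*(v + 3)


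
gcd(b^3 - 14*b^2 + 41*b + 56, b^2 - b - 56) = b - 8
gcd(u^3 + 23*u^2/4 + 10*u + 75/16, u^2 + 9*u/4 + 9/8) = u + 3/4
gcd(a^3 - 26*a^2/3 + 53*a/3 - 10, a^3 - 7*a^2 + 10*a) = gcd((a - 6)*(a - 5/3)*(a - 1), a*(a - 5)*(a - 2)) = 1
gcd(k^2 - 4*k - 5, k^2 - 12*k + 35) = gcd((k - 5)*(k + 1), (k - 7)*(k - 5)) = k - 5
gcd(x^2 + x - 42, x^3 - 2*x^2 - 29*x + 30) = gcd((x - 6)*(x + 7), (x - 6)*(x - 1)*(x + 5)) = x - 6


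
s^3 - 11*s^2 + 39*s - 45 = (s - 5)*(s - 3)^2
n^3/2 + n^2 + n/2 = n*(n/2 + 1/2)*(n + 1)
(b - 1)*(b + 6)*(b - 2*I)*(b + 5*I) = b^4 + 5*b^3 + 3*I*b^3 + 4*b^2 + 15*I*b^2 + 50*b - 18*I*b - 60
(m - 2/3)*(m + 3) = m^2 + 7*m/3 - 2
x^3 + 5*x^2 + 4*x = x*(x + 1)*(x + 4)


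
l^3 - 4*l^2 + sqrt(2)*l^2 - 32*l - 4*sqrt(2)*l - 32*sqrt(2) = (l - 8)*(l + 4)*(l + sqrt(2))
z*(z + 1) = z^2 + z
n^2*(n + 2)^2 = n^4 + 4*n^3 + 4*n^2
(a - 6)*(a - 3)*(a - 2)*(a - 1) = a^4 - 12*a^3 + 47*a^2 - 72*a + 36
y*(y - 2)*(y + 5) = y^3 + 3*y^2 - 10*y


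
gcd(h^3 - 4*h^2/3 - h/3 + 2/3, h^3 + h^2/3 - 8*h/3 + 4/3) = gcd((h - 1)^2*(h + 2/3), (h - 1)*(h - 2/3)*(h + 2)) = h - 1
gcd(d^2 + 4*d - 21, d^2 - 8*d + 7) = 1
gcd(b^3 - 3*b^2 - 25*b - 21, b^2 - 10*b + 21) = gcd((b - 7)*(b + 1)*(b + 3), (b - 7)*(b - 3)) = b - 7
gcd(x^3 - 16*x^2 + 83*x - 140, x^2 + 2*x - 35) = x - 5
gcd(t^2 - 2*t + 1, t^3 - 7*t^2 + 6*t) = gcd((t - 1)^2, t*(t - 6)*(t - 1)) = t - 1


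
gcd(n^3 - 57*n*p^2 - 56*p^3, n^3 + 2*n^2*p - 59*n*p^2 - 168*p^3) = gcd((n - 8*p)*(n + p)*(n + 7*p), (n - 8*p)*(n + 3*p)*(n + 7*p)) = -n^2 + n*p + 56*p^2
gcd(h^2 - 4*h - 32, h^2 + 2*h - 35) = 1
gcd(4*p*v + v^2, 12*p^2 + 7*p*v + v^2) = 4*p + v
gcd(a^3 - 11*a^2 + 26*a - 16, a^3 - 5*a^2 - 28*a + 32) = a^2 - 9*a + 8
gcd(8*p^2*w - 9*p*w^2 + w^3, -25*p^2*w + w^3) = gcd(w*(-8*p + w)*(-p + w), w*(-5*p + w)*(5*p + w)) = w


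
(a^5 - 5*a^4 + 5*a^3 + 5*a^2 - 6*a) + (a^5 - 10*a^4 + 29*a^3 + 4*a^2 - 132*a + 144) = 2*a^5 - 15*a^4 + 34*a^3 + 9*a^2 - 138*a + 144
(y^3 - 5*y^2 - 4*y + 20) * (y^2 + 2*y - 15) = y^5 - 3*y^4 - 29*y^3 + 87*y^2 + 100*y - 300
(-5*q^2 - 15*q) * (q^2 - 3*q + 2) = -5*q^4 + 35*q^2 - 30*q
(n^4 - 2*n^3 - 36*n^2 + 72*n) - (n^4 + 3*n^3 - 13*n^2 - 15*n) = -5*n^3 - 23*n^2 + 87*n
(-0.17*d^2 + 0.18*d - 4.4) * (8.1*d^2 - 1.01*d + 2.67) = -1.377*d^4 + 1.6297*d^3 - 36.2757*d^2 + 4.9246*d - 11.748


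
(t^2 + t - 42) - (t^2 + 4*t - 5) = -3*t - 37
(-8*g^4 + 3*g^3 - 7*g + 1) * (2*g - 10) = -16*g^5 + 86*g^4 - 30*g^3 - 14*g^2 + 72*g - 10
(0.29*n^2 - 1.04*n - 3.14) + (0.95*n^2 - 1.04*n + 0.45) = 1.24*n^2 - 2.08*n - 2.69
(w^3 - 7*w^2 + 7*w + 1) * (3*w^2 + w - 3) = 3*w^5 - 20*w^4 + 11*w^3 + 31*w^2 - 20*w - 3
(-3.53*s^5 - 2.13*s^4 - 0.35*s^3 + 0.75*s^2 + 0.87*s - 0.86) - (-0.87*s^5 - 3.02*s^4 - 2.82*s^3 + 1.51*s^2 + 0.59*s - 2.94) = -2.66*s^5 + 0.89*s^4 + 2.47*s^3 - 0.76*s^2 + 0.28*s + 2.08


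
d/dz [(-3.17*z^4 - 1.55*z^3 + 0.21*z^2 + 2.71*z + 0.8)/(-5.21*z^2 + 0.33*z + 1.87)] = (33.0314*z^5 + 4.9372*z^4 - 24.7346*z^3 + 5.4929*z^2 + 9.1214*z + 4.8037)/(27.1441*z^4 - 3.4386*z^3 - 19.3765*z^2 + 1.2342*z + 3.4969)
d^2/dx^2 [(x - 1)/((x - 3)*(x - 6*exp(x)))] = 2*((x - 3)^2*(x - 1)*(6*exp(x) - 1)^2 + (x - 3)^2*(x - 6*exp(x))*(3*(x - 1)*exp(x) + 6*exp(x) - 1) - (x - 3)*(x - 1)*(x - 6*exp(x))*(6*exp(x) - 1) - (x - 3)*(x - 6*exp(x))^2 + (x - 1)*(x - 6*exp(x))^2)/((x - 3)^3*(x - 6*exp(x))^3)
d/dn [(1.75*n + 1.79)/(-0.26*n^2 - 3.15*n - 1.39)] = (0.455*n^2 + 0.930800000000001*n + 3.206)/(0.0676*n^4 + 1.638*n^3 + 10.6453*n^2 + 8.757*n + 1.9321)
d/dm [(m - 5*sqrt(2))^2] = 2*m - 10*sqrt(2)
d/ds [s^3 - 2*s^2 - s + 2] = 3*s^2 - 4*s - 1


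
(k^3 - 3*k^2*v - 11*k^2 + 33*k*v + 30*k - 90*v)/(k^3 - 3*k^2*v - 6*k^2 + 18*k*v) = (k - 5)/k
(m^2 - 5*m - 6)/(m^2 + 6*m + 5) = (m - 6)/(m + 5)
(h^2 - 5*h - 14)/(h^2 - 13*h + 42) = (h + 2)/(h - 6)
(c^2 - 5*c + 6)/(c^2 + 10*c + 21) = (c^2 - 5*c + 6)/(c^2 + 10*c + 21)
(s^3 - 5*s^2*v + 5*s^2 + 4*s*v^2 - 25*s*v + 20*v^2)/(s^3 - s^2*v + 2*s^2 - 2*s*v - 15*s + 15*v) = (s - 4*v)/(s - 3)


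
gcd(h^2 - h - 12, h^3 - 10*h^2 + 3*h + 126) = h + 3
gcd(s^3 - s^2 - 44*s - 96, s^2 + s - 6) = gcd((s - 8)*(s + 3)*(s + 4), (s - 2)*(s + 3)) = s + 3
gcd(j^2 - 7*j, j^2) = j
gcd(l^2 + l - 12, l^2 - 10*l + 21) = l - 3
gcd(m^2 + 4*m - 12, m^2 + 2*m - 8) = m - 2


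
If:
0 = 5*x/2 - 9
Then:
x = 18/5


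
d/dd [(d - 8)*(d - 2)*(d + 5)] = 3*d^2 - 10*d - 34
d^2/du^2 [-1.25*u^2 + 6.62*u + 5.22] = -2.50000000000000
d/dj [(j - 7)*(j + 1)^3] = 4*(j - 5)*(j + 1)^2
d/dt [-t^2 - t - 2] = -2*t - 1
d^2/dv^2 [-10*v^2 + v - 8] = -20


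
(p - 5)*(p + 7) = p^2 + 2*p - 35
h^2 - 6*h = h*(h - 6)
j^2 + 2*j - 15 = (j - 3)*(j + 5)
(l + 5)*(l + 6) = l^2 + 11*l + 30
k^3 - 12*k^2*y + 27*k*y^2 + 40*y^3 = (k - 8*y)*(k - 5*y)*(k + y)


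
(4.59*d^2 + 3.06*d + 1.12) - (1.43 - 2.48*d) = 4.59*d^2 + 5.54*d - 0.31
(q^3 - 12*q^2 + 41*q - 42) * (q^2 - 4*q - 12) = q^5 - 16*q^4 + 77*q^3 - 62*q^2 - 324*q + 504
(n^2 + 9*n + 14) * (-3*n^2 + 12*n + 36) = -3*n^4 - 15*n^3 + 102*n^2 + 492*n + 504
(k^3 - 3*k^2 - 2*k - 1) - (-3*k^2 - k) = k^3 - k - 1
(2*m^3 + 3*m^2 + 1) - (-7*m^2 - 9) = 2*m^3 + 10*m^2 + 10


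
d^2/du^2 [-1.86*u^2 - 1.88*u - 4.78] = -3.72000000000000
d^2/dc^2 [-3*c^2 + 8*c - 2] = -6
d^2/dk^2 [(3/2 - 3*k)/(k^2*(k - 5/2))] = 6*(-24*k^3 + 84*k^2 - 130*k + 75)/(k^4*(8*k^3 - 60*k^2 + 150*k - 125))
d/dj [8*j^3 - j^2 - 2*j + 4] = 24*j^2 - 2*j - 2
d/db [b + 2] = 1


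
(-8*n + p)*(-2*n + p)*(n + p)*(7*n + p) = 112*n^4 + 58*n^3*p - 57*n^2*p^2 - 2*n*p^3 + p^4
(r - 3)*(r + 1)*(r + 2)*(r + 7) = r^4 + 7*r^3 - 7*r^2 - 55*r - 42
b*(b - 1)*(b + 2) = b^3 + b^2 - 2*b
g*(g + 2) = g^2 + 2*g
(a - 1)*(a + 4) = a^2 + 3*a - 4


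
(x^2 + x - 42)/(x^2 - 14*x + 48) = (x + 7)/(x - 8)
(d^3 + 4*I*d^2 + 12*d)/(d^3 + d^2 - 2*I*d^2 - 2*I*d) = (d + 6*I)/(d + 1)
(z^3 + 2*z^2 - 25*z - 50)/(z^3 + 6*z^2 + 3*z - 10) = (z - 5)/(z - 1)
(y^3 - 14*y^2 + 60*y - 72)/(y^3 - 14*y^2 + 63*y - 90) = (y^2 - 8*y + 12)/(y^2 - 8*y + 15)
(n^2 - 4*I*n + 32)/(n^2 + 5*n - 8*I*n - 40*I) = (n + 4*I)/(n + 5)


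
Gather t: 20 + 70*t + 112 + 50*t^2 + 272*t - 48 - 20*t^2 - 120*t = 30*t^2 + 222*t + 84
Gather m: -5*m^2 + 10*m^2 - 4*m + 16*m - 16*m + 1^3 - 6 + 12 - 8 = 5*m^2 - 4*m - 1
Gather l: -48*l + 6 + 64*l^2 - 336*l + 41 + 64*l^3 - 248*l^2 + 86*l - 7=64*l^3 - 184*l^2 - 298*l + 40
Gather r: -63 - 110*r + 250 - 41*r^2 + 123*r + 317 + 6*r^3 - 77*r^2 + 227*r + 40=6*r^3 - 118*r^2 + 240*r + 544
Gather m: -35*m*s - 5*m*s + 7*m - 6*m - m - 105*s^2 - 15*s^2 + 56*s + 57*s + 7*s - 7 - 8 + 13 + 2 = -40*m*s - 120*s^2 + 120*s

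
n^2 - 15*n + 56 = (n - 8)*(n - 7)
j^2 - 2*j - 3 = (j - 3)*(j + 1)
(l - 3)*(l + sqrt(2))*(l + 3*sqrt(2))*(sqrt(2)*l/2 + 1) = sqrt(2)*l^4/2 - 3*sqrt(2)*l^3/2 + 5*l^3 - 15*l^2 + 7*sqrt(2)*l^2 - 21*sqrt(2)*l + 6*l - 18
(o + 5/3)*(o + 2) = o^2 + 11*o/3 + 10/3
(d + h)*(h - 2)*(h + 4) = d*h^2 + 2*d*h - 8*d + h^3 + 2*h^2 - 8*h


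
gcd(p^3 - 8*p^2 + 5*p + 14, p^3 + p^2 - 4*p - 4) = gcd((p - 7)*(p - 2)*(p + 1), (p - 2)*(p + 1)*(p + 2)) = p^2 - p - 2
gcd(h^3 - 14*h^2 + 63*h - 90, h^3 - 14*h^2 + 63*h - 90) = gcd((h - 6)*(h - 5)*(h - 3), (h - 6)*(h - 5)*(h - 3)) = h^3 - 14*h^2 + 63*h - 90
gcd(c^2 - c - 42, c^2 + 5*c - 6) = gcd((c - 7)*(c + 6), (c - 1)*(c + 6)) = c + 6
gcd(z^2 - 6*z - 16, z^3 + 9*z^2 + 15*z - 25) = 1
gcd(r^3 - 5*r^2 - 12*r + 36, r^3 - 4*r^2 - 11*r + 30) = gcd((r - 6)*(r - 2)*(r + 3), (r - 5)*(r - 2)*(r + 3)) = r^2 + r - 6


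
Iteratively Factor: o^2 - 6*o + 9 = (o - 3)*(o - 3)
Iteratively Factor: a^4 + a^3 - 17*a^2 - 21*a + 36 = (a + 3)*(a^3 - 2*a^2 - 11*a + 12) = (a - 1)*(a + 3)*(a^2 - a - 12) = (a - 1)*(a + 3)^2*(a - 4)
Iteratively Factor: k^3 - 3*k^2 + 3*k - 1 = (k - 1)*(k^2 - 2*k + 1) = (k - 1)^2*(k - 1)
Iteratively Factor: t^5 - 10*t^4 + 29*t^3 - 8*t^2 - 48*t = (t + 1)*(t^4 - 11*t^3 + 40*t^2 - 48*t) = t*(t + 1)*(t^3 - 11*t^2 + 40*t - 48) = t*(t - 4)*(t + 1)*(t^2 - 7*t + 12) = t*(t - 4)^2*(t + 1)*(t - 3)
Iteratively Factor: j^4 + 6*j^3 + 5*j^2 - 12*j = (j - 1)*(j^3 + 7*j^2 + 12*j) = j*(j - 1)*(j^2 + 7*j + 12) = j*(j - 1)*(j + 3)*(j + 4)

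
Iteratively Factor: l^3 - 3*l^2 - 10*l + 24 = (l - 2)*(l^2 - l - 12) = (l - 4)*(l - 2)*(l + 3)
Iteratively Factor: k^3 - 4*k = (k)*(k^2 - 4) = k*(k + 2)*(k - 2)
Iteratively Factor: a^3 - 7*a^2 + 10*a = (a - 2)*(a^2 - 5*a) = (a - 5)*(a - 2)*(a)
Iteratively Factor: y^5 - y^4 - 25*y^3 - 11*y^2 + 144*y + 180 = (y - 5)*(y^4 + 4*y^3 - 5*y^2 - 36*y - 36) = (y - 5)*(y - 3)*(y^3 + 7*y^2 + 16*y + 12) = (y - 5)*(y - 3)*(y + 2)*(y^2 + 5*y + 6) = (y - 5)*(y - 3)*(y + 2)*(y + 3)*(y + 2)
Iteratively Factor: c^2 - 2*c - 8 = (c + 2)*(c - 4)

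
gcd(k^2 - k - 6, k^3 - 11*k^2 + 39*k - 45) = k - 3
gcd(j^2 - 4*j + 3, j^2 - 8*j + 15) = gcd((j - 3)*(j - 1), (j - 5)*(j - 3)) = j - 3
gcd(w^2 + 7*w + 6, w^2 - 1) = w + 1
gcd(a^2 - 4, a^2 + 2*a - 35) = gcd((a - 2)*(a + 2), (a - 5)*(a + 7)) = 1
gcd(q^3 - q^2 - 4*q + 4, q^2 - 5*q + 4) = q - 1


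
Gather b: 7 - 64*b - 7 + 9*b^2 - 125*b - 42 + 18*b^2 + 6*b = 27*b^2 - 183*b - 42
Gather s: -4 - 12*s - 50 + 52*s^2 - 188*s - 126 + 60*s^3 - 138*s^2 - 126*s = 60*s^3 - 86*s^2 - 326*s - 180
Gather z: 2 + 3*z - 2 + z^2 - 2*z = z^2 + z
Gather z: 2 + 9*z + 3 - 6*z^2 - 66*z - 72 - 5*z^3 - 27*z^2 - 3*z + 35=-5*z^3 - 33*z^2 - 60*z - 32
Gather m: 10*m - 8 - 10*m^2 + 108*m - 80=-10*m^2 + 118*m - 88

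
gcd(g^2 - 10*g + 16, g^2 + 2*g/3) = 1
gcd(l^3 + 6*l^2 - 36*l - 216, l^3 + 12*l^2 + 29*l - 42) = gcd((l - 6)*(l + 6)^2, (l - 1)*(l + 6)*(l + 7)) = l + 6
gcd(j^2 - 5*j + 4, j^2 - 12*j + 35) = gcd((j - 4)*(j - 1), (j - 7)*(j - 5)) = 1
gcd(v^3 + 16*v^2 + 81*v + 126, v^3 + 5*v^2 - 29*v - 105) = v^2 + 10*v + 21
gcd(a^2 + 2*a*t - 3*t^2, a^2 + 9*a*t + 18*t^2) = a + 3*t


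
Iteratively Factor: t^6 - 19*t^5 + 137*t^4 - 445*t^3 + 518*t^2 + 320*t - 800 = (t + 1)*(t^5 - 20*t^4 + 157*t^3 - 602*t^2 + 1120*t - 800) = (t - 4)*(t + 1)*(t^4 - 16*t^3 + 93*t^2 - 230*t + 200) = (t - 4)*(t - 2)*(t + 1)*(t^3 - 14*t^2 + 65*t - 100) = (t - 5)*(t - 4)*(t - 2)*(t + 1)*(t^2 - 9*t + 20) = (t - 5)*(t - 4)^2*(t - 2)*(t + 1)*(t - 5)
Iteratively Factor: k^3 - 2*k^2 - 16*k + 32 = (k - 2)*(k^2 - 16) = (k - 4)*(k - 2)*(k + 4)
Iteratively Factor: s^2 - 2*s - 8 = (s - 4)*(s + 2)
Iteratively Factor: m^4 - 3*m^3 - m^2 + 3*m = (m)*(m^3 - 3*m^2 - m + 3) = m*(m - 3)*(m^2 - 1) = m*(m - 3)*(m - 1)*(m + 1)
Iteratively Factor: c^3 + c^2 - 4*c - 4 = (c - 2)*(c^2 + 3*c + 2) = (c - 2)*(c + 2)*(c + 1)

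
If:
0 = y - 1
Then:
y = 1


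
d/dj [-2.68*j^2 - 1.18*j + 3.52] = -5.36*j - 1.18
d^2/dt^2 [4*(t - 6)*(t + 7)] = 8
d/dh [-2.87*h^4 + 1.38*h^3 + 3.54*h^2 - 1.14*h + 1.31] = -11.48*h^3 + 4.14*h^2 + 7.08*h - 1.14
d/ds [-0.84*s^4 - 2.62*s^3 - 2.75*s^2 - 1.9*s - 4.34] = -3.36*s^3 - 7.86*s^2 - 5.5*s - 1.9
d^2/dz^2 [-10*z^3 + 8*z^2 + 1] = 16 - 60*z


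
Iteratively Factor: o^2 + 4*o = (o + 4)*(o)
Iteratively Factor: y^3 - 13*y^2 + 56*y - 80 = (y - 4)*(y^2 - 9*y + 20) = (y - 5)*(y - 4)*(y - 4)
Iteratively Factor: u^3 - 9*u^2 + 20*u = (u - 5)*(u^2 - 4*u) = (u - 5)*(u - 4)*(u)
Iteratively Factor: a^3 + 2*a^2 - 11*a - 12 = (a - 3)*(a^2 + 5*a + 4) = (a - 3)*(a + 4)*(a + 1)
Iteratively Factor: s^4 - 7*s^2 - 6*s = (s + 1)*(s^3 - s^2 - 6*s) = (s + 1)*(s + 2)*(s^2 - 3*s) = (s - 3)*(s + 1)*(s + 2)*(s)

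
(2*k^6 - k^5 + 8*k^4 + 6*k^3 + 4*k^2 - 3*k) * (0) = 0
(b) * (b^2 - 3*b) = b^3 - 3*b^2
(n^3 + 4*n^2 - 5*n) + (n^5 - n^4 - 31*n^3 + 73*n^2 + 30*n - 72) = n^5 - n^4 - 30*n^3 + 77*n^2 + 25*n - 72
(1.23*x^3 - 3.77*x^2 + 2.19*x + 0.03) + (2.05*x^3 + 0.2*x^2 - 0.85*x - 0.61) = 3.28*x^3 - 3.57*x^2 + 1.34*x - 0.58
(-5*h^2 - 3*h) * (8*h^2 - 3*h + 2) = -40*h^4 - 9*h^3 - h^2 - 6*h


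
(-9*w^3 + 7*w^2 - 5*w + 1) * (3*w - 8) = -27*w^4 + 93*w^3 - 71*w^2 + 43*w - 8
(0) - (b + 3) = -b - 3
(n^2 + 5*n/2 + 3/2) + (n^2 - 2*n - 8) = 2*n^2 + n/2 - 13/2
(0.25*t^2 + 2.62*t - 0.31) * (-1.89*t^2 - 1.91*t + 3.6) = -0.4725*t^4 - 5.4293*t^3 - 3.5183*t^2 + 10.0241*t - 1.116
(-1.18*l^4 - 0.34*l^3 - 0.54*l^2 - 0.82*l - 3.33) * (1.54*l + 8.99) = -1.8172*l^5 - 11.1318*l^4 - 3.8882*l^3 - 6.1174*l^2 - 12.5*l - 29.9367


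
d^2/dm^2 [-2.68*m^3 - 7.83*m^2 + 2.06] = -16.08*m - 15.66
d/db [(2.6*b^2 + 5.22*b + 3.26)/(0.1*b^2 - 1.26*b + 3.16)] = (-3.798*b^2 + 15.78*b + 20.6028)/(0.01*b^4 - 0.252*b^3 + 2.2196*b^2 - 7.9632*b + 9.9856)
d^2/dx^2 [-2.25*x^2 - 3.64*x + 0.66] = -4.50000000000000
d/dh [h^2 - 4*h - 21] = 2*h - 4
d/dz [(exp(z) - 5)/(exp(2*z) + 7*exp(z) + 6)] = (-(exp(z) - 5)*(2*exp(z) + 7) + exp(2*z) + 7*exp(z) + 6)*exp(z)/(exp(2*z) + 7*exp(z) + 6)^2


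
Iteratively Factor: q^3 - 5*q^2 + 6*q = (q - 3)*(q^2 - 2*q) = q*(q - 3)*(q - 2)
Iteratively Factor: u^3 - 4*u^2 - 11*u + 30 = (u - 2)*(u^2 - 2*u - 15) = (u - 2)*(u + 3)*(u - 5)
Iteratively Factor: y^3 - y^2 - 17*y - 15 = (y - 5)*(y^2 + 4*y + 3) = (y - 5)*(y + 1)*(y + 3)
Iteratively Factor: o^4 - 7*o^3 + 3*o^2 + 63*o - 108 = (o + 3)*(o^3 - 10*o^2 + 33*o - 36) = (o - 4)*(o + 3)*(o^2 - 6*o + 9) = (o - 4)*(o - 3)*(o + 3)*(o - 3)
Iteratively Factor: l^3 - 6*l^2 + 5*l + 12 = (l - 3)*(l^2 - 3*l - 4) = (l - 3)*(l + 1)*(l - 4)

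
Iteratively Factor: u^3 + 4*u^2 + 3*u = (u)*(u^2 + 4*u + 3) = u*(u + 1)*(u + 3)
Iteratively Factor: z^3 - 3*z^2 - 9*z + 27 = (z - 3)*(z^2 - 9) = (z - 3)*(z + 3)*(z - 3)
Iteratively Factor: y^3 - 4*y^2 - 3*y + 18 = (y - 3)*(y^2 - y - 6) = (y - 3)*(y + 2)*(y - 3)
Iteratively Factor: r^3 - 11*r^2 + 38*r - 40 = (r - 4)*(r^2 - 7*r + 10) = (r - 5)*(r - 4)*(r - 2)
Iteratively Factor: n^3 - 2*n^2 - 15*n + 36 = (n - 3)*(n^2 + n - 12) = (n - 3)^2*(n + 4)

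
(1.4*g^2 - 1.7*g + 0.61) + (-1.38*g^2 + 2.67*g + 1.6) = 0.02*g^2 + 0.97*g + 2.21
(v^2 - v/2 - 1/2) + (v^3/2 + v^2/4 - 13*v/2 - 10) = v^3/2 + 5*v^2/4 - 7*v - 21/2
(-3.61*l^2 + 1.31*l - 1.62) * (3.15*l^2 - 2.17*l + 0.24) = -11.3715*l^4 + 11.9602*l^3 - 8.8121*l^2 + 3.8298*l - 0.3888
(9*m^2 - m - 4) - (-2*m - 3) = 9*m^2 + m - 1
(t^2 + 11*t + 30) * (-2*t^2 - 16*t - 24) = -2*t^4 - 38*t^3 - 260*t^2 - 744*t - 720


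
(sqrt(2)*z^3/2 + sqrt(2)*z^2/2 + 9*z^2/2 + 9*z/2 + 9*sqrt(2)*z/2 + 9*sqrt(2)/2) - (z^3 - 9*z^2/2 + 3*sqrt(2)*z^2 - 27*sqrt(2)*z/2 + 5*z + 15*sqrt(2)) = -z^3 + sqrt(2)*z^3/2 - 5*sqrt(2)*z^2/2 + 9*z^2 - z/2 + 18*sqrt(2)*z - 21*sqrt(2)/2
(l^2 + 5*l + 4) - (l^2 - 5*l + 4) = 10*l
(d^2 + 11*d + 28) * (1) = d^2 + 11*d + 28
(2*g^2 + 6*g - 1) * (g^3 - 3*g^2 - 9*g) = 2*g^5 - 37*g^3 - 51*g^2 + 9*g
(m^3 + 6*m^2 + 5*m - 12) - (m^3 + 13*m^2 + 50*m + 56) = -7*m^2 - 45*m - 68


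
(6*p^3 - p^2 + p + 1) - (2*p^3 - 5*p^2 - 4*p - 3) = 4*p^3 + 4*p^2 + 5*p + 4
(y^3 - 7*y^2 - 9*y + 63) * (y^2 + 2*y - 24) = y^5 - 5*y^4 - 47*y^3 + 213*y^2 + 342*y - 1512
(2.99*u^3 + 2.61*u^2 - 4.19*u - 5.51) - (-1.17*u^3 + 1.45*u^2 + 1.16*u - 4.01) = 4.16*u^3 + 1.16*u^2 - 5.35*u - 1.5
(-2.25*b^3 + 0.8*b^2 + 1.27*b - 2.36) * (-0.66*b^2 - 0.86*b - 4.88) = 1.485*b^5 + 1.407*b^4 + 9.4538*b^3 - 3.4386*b^2 - 4.168*b + 11.5168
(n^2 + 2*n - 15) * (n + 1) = n^3 + 3*n^2 - 13*n - 15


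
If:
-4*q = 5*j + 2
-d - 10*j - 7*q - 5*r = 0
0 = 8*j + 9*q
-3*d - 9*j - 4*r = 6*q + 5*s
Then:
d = 58/143 - 25*s/11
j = -18/13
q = 16/13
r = 5*s/11 + 138/143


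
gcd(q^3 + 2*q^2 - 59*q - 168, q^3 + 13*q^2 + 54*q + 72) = q + 3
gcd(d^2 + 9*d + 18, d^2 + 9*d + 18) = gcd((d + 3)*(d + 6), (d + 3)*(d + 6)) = d^2 + 9*d + 18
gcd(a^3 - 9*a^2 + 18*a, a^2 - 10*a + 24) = a - 6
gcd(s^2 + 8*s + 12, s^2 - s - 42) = s + 6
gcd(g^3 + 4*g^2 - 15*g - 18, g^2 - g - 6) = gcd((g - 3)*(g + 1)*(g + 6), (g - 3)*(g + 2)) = g - 3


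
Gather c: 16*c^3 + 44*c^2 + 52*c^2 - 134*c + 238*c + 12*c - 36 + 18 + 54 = 16*c^3 + 96*c^2 + 116*c + 36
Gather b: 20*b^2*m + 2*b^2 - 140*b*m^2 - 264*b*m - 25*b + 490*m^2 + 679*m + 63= b^2*(20*m + 2) + b*(-140*m^2 - 264*m - 25) + 490*m^2 + 679*m + 63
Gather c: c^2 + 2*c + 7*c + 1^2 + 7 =c^2 + 9*c + 8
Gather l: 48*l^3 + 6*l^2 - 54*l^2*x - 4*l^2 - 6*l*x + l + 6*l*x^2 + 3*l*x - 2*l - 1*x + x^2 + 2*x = 48*l^3 + l^2*(2 - 54*x) + l*(6*x^2 - 3*x - 1) + x^2 + x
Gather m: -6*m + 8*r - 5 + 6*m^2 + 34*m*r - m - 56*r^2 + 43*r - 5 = 6*m^2 + m*(34*r - 7) - 56*r^2 + 51*r - 10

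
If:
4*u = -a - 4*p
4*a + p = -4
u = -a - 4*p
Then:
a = -16/15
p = 4/15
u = 0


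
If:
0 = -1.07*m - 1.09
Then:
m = -1.02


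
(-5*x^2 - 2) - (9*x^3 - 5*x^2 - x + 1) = -9*x^3 + x - 3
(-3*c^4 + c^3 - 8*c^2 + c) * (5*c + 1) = -15*c^5 + 2*c^4 - 39*c^3 - 3*c^2 + c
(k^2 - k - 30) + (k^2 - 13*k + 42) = 2*k^2 - 14*k + 12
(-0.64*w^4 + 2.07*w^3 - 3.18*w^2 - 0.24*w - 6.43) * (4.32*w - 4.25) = -2.7648*w^5 + 11.6624*w^4 - 22.5351*w^3 + 12.4782*w^2 - 26.7576*w + 27.3275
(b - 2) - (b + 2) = -4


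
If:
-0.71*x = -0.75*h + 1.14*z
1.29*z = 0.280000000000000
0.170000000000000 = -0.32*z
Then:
No Solution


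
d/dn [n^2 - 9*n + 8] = 2*n - 9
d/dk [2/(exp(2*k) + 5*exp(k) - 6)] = (-4*exp(k) - 10)*exp(k)/(exp(2*k) + 5*exp(k) - 6)^2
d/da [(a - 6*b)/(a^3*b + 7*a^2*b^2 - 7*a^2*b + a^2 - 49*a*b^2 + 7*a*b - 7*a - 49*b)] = (a^3*b + 7*a^2*b^2 - 7*a^2*b + a^2 - 49*a*b^2 + 7*a*b - 7*a - 49*b - (a - 6*b)*(3*a^2*b + 14*a*b^2 - 14*a*b + 2*a - 49*b^2 + 7*b - 7))/(a^3*b + 7*a^2*b^2 - 7*a^2*b + a^2 - 49*a*b^2 + 7*a*b - 7*a - 49*b)^2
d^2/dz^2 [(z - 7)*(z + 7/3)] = 2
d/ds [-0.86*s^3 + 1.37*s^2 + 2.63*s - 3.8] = -2.58*s^2 + 2.74*s + 2.63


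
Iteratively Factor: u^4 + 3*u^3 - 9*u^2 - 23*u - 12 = (u + 1)*(u^3 + 2*u^2 - 11*u - 12) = (u + 1)*(u + 4)*(u^2 - 2*u - 3) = (u - 3)*(u + 1)*(u + 4)*(u + 1)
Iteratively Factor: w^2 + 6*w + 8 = (w + 2)*(w + 4)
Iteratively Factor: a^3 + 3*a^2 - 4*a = (a + 4)*(a^2 - a) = a*(a + 4)*(a - 1)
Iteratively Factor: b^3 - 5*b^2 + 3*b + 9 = (b + 1)*(b^2 - 6*b + 9) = (b - 3)*(b + 1)*(b - 3)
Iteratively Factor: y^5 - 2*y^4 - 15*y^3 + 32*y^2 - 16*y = (y - 1)*(y^4 - y^3 - 16*y^2 + 16*y) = (y - 1)*(y + 4)*(y^3 - 5*y^2 + 4*y) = (y - 4)*(y - 1)*(y + 4)*(y^2 - y) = y*(y - 4)*(y - 1)*(y + 4)*(y - 1)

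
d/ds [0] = 0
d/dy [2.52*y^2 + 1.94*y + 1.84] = 5.04*y + 1.94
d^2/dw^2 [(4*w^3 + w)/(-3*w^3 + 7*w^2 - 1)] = 2*w*(-84*w^5 - 27*w^4 + 135*w^3 - 77*w^2 + 18*w - 33)/(27*w^9 - 189*w^8 + 441*w^7 - 316*w^6 - 126*w^5 + 147*w^4 + 9*w^3 - 21*w^2 + 1)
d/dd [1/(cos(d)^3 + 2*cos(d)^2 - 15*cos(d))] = (3*sin(d) - 15*sin(d)/cos(d)^2 + 4*tan(d))/((cos(d) - 3)^2*(cos(d) + 5)^2)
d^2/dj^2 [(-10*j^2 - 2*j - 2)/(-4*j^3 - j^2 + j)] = 4*(80*j^6 + 48*j^5 + 168*j^4 + 42*j^3 - 9*j^2 - 3*j + 1)/(j^3*(64*j^6 + 48*j^5 - 36*j^4 - 23*j^3 + 9*j^2 + 3*j - 1))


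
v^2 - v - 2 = (v - 2)*(v + 1)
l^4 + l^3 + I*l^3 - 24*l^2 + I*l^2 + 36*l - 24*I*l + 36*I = (l - 3)*(l - 2)*(l + 6)*(l + I)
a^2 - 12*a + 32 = (a - 8)*(a - 4)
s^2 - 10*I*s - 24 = (s - 6*I)*(s - 4*I)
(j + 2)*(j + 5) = j^2 + 7*j + 10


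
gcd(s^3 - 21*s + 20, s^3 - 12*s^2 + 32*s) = s - 4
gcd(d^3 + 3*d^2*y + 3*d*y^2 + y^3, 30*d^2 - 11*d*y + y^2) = 1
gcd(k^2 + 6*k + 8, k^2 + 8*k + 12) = k + 2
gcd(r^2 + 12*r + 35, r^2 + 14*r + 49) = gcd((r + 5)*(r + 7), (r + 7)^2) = r + 7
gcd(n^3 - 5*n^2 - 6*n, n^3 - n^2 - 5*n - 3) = n + 1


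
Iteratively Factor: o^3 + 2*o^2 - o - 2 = (o + 1)*(o^2 + o - 2) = (o + 1)*(o + 2)*(o - 1)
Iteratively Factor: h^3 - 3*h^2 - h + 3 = (h + 1)*(h^2 - 4*h + 3) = (h - 3)*(h + 1)*(h - 1)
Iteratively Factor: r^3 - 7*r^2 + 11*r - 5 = (r - 5)*(r^2 - 2*r + 1) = (r - 5)*(r - 1)*(r - 1)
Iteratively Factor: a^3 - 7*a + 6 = (a - 1)*(a^2 + a - 6) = (a - 2)*(a - 1)*(a + 3)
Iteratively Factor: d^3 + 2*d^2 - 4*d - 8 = (d + 2)*(d^2 - 4) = (d + 2)^2*(d - 2)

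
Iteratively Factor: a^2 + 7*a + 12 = (a + 3)*(a + 4)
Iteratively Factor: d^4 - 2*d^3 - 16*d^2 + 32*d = (d + 4)*(d^3 - 6*d^2 + 8*d) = (d - 2)*(d + 4)*(d^2 - 4*d) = (d - 4)*(d - 2)*(d + 4)*(d)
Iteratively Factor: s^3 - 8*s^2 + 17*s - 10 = (s - 2)*(s^2 - 6*s + 5) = (s - 5)*(s - 2)*(s - 1)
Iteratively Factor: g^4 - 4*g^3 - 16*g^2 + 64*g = (g + 4)*(g^3 - 8*g^2 + 16*g) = g*(g + 4)*(g^2 - 8*g + 16) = g*(g - 4)*(g + 4)*(g - 4)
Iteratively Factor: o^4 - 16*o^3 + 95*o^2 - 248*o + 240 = (o - 4)*(o^3 - 12*o^2 + 47*o - 60) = (o - 5)*(o - 4)*(o^2 - 7*o + 12) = (o - 5)*(o - 4)*(o - 3)*(o - 4)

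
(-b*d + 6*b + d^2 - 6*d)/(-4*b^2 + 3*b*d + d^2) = (d - 6)/(4*b + d)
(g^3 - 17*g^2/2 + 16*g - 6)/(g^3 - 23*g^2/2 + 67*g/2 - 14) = (g^2 - 8*g + 12)/(g^2 - 11*g + 28)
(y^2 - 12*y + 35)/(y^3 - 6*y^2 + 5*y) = (y - 7)/(y*(y - 1))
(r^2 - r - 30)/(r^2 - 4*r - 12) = (r + 5)/(r + 2)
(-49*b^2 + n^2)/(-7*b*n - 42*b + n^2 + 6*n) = (7*b + n)/(n + 6)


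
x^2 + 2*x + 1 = (x + 1)^2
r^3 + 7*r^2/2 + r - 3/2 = (r - 1/2)*(r + 1)*(r + 3)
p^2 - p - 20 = (p - 5)*(p + 4)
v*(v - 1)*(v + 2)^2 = v^4 + 3*v^3 - 4*v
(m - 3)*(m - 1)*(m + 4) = m^3 - 13*m + 12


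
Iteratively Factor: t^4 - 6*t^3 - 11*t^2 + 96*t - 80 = (t - 1)*(t^3 - 5*t^2 - 16*t + 80) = (t - 5)*(t - 1)*(t^2 - 16) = (t - 5)*(t - 4)*(t - 1)*(t + 4)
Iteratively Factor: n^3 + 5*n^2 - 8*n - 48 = (n - 3)*(n^2 + 8*n + 16) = (n - 3)*(n + 4)*(n + 4)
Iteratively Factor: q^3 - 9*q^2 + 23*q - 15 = (q - 5)*(q^2 - 4*q + 3) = (q - 5)*(q - 1)*(q - 3)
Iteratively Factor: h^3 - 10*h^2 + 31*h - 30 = (h - 5)*(h^2 - 5*h + 6) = (h - 5)*(h - 2)*(h - 3)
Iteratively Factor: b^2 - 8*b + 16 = (b - 4)*(b - 4)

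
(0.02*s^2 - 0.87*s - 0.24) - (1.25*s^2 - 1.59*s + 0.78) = -1.23*s^2 + 0.72*s - 1.02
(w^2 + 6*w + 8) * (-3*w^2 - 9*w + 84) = -3*w^4 - 27*w^3 + 6*w^2 + 432*w + 672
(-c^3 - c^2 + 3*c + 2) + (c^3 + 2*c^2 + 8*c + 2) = c^2 + 11*c + 4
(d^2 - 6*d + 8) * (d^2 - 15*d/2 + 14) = d^4 - 27*d^3/2 + 67*d^2 - 144*d + 112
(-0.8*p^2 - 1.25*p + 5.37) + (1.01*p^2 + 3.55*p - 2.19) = 0.21*p^2 + 2.3*p + 3.18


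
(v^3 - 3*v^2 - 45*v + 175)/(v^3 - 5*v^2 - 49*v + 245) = (v - 5)/(v - 7)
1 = 1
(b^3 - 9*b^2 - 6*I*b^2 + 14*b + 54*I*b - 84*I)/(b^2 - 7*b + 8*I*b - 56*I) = (b^2 + b*(-2 - 6*I) + 12*I)/(b + 8*I)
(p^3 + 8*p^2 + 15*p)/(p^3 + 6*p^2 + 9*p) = (p + 5)/(p + 3)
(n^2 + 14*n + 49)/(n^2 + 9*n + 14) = (n + 7)/(n + 2)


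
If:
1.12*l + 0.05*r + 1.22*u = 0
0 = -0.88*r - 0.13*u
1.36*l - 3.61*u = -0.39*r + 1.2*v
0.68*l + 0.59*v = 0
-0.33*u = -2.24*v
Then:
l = 0.00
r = 0.00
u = 0.00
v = 0.00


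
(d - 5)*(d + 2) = d^2 - 3*d - 10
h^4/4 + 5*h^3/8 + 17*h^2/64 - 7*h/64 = h*(h/4 + 1/4)*(h - 1/4)*(h + 7/4)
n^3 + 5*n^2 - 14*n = n*(n - 2)*(n + 7)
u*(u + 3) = u^2 + 3*u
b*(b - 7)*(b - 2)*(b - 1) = b^4 - 10*b^3 + 23*b^2 - 14*b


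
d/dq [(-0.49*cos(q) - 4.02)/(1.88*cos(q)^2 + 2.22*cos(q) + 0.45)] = (0.9212*sin(q)^2 - 15.1152*cos(q) - 9.6251)*sin(q)/(1.88*cos(q)^2 + 2.22*cos(q) + 0.45)^2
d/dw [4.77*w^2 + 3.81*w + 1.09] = 9.54*w + 3.81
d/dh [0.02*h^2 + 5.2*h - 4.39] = 0.04*h + 5.2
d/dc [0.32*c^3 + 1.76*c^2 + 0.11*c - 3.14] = 0.96*c^2 + 3.52*c + 0.11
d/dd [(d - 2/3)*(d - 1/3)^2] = (3*d - 1)*(9*d - 5)/9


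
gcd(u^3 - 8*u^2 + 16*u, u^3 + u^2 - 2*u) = u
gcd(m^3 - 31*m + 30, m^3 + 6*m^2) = m + 6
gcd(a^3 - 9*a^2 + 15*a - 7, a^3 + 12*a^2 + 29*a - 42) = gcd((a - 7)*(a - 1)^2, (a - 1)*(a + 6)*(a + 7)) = a - 1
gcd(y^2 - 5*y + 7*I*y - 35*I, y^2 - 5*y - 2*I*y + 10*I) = y - 5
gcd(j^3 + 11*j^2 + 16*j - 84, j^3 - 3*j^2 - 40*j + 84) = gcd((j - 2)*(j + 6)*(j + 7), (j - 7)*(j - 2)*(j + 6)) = j^2 + 4*j - 12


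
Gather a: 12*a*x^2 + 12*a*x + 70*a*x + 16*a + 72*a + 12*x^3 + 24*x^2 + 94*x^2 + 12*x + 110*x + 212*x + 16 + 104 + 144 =a*(12*x^2 + 82*x + 88) + 12*x^3 + 118*x^2 + 334*x + 264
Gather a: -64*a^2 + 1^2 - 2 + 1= -64*a^2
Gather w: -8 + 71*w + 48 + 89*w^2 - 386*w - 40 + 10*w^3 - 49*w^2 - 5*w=10*w^3 + 40*w^2 - 320*w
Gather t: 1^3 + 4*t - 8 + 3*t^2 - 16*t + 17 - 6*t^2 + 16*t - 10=-3*t^2 + 4*t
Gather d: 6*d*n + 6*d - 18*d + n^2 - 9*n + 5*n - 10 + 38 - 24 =d*(6*n - 12) + n^2 - 4*n + 4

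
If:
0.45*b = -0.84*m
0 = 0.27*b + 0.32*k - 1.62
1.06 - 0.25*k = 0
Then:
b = 0.97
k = 4.24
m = -0.52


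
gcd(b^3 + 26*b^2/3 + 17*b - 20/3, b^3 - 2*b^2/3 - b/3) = 1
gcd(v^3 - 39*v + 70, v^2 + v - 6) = v - 2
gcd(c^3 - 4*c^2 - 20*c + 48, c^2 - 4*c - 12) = c - 6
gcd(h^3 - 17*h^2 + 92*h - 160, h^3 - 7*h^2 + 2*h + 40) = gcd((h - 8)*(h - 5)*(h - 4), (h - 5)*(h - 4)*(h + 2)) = h^2 - 9*h + 20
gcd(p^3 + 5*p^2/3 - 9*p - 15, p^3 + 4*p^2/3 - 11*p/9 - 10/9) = p + 5/3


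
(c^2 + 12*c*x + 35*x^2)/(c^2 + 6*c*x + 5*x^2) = (c + 7*x)/(c + x)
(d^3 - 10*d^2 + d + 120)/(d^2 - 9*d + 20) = (d^2 - 5*d - 24)/(d - 4)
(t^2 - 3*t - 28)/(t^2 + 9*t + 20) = (t - 7)/(t + 5)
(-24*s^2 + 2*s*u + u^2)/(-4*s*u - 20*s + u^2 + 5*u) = (6*s + u)/(u + 5)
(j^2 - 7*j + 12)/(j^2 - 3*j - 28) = (-j^2 + 7*j - 12)/(-j^2 + 3*j + 28)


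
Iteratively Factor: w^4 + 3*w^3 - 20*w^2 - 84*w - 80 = (w - 5)*(w^3 + 8*w^2 + 20*w + 16) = (w - 5)*(w + 4)*(w^2 + 4*w + 4) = (w - 5)*(w + 2)*(w + 4)*(w + 2)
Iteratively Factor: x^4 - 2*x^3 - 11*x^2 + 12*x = (x - 4)*(x^3 + 2*x^2 - 3*x) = (x - 4)*(x + 3)*(x^2 - x) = x*(x - 4)*(x + 3)*(x - 1)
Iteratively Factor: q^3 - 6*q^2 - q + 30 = (q - 5)*(q^2 - q - 6) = (q - 5)*(q - 3)*(q + 2)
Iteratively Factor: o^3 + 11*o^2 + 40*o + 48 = (o + 4)*(o^2 + 7*o + 12) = (o + 3)*(o + 4)*(o + 4)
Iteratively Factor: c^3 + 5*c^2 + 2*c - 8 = (c + 2)*(c^2 + 3*c - 4) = (c - 1)*(c + 2)*(c + 4)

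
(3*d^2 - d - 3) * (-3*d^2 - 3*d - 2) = -9*d^4 - 6*d^3 + 6*d^2 + 11*d + 6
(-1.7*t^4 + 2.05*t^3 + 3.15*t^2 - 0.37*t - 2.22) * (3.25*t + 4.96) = -5.525*t^5 - 1.7695*t^4 + 20.4055*t^3 + 14.4215*t^2 - 9.0502*t - 11.0112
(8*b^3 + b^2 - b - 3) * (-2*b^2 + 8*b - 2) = -16*b^5 + 62*b^4 - 6*b^3 - 4*b^2 - 22*b + 6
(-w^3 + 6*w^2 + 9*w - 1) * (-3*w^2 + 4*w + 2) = 3*w^5 - 22*w^4 - 5*w^3 + 51*w^2 + 14*w - 2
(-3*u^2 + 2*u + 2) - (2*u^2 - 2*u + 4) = -5*u^2 + 4*u - 2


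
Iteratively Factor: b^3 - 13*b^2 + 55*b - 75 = (b - 5)*(b^2 - 8*b + 15) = (b - 5)*(b - 3)*(b - 5)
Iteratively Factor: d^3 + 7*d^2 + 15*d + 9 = (d + 3)*(d^2 + 4*d + 3) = (d + 3)^2*(d + 1)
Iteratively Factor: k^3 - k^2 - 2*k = (k)*(k^2 - k - 2) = k*(k + 1)*(k - 2)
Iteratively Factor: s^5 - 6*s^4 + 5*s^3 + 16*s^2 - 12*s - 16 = (s + 1)*(s^4 - 7*s^3 + 12*s^2 + 4*s - 16) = (s - 4)*(s + 1)*(s^3 - 3*s^2 + 4) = (s - 4)*(s - 2)*(s + 1)*(s^2 - s - 2) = (s - 4)*(s - 2)^2*(s + 1)*(s + 1)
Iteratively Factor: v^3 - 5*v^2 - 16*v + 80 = (v + 4)*(v^2 - 9*v + 20) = (v - 4)*(v + 4)*(v - 5)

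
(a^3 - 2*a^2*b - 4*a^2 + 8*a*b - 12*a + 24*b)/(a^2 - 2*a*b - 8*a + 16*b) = (a^2 - 4*a - 12)/(a - 8)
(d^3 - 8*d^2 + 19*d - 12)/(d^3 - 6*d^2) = (d^3 - 8*d^2 + 19*d - 12)/(d^2*(d - 6))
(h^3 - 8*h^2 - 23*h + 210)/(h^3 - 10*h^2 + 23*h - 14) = (h^2 - h - 30)/(h^2 - 3*h + 2)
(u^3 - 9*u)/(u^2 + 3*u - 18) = u*(u + 3)/(u + 6)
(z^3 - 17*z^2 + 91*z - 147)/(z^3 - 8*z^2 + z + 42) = (z - 7)/(z + 2)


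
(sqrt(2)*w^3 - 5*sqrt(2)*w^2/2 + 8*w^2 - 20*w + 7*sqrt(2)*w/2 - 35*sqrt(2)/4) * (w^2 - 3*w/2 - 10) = sqrt(2)*w^5 - 4*sqrt(2)*w^4 + 8*w^4 - 32*w^3 - 11*sqrt(2)*w^3/4 - 50*w^2 + 11*sqrt(2)*w^2 - 175*sqrt(2)*w/8 + 200*w + 175*sqrt(2)/2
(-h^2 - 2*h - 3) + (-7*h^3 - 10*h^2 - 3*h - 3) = -7*h^3 - 11*h^2 - 5*h - 6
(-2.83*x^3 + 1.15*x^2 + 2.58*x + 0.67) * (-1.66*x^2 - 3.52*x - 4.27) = 4.6978*x^5 + 8.0526*x^4 + 3.7533*x^3 - 15.1043*x^2 - 13.375*x - 2.8609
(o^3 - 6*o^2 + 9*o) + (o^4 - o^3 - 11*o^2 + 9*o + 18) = o^4 - 17*o^2 + 18*o + 18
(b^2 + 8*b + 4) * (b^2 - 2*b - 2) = b^4 + 6*b^3 - 14*b^2 - 24*b - 8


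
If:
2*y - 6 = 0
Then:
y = 3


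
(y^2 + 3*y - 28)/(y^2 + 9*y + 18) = (y^2 + 3*y - 28)/(y^2 + 9*y + 18)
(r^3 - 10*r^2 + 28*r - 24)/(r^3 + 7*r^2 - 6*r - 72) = (r^3 - 10*r^2 + 28*r - 24)/(r^3 + 7*r^2 - 6*r - 72)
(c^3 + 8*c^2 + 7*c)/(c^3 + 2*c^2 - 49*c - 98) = c*(c + 1)/(c^2 - 5*c - 14)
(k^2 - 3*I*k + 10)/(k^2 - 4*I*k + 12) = (k - 5*I)/(k - 6*I)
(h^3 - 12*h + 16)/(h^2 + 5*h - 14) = (h^2 + 2*h - 8)/(h + 7)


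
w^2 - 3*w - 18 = (w - 6)*(w + 3)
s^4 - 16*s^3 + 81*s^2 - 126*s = s*(s - 7)*(s - 6)*(s - 3)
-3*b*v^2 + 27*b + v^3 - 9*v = (-3*b + v)*(v - 3)*(v + 3)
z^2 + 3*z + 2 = (z + 1)*(z + 2)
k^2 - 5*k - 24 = (k - 8)*(k + 3)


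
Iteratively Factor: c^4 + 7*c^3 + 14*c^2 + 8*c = (c)*(c^3 + 7*c^2 + 14*c + 8) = c*(c + 1)*(c^2 + 6*c + 8) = c*(c + 1)*(c + 2)*(c + 4)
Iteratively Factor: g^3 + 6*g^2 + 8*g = (g)*(g^2 + 6*g + 8) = g*(g + 4)*(g + 2)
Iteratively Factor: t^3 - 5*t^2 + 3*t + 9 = (t + 1)*(t^2 - 6*t + 9) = (t - 3)*(t + 1)*(t - 3)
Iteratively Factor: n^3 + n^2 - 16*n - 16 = (n + 4)*(n^2 - 3*n - 4) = (n + 1)*(n + 4)*(n - 4)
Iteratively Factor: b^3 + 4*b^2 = (b)*(b^2 + 4*b) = b*(b + 4)*(b)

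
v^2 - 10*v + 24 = (v - 6)*(v - 4)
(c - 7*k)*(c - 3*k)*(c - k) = c^3 - 11*c^2*k + 31*c*k^2 - 21*k^3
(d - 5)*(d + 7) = d^2 + 2*d - 35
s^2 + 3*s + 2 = (s + 1)*(s + 2)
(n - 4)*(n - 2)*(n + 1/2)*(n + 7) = n^4 + 3*n^3/2 - 67*n^2/2 + 39*n + 28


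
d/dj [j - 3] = 1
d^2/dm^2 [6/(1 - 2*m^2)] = 24*(-6*m^2 - 1)/(2*m^2 - 1)^3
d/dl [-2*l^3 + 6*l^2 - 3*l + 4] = -6*l^2 + 12*l - 3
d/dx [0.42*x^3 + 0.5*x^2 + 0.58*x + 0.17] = 1.26*x^2 + 1.0*x + 0.58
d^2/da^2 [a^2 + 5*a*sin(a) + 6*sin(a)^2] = -5*a*sin(a) - 24*sin(a)^2 + 10*cos(a) + 14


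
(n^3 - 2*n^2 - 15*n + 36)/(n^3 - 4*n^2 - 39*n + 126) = (n^2 + n - 12)/(n^2 - n - 42)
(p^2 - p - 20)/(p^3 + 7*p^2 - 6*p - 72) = (p - 5)/(p^2 + 3*p - 18)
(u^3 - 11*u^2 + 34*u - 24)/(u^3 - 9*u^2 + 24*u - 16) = (u - 6)/(u - 4)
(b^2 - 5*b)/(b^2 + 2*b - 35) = b/(b + 7)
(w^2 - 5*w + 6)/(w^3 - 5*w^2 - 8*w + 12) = (w^2 - 5*w + 6)/(w^3 - 5*w^2 - 8*w + 12)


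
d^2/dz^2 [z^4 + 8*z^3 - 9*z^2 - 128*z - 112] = 12*z^2 + 48*z - 18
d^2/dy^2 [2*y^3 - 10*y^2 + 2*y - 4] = 12*y - 20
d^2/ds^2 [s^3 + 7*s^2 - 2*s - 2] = 6*s + 14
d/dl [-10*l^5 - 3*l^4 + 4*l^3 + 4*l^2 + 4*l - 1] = -50*l^4 - 12*l^3 + 12*l^2 + 8*l + 4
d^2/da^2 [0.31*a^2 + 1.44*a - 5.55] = 0.620000000000000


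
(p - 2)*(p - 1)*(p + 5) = p^3 + 2*p^2 - 13*p + 10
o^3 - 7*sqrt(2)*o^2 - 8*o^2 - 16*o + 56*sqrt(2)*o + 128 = (o - 8)*(o - 8*sqrt(2))*(o + sqrt(2))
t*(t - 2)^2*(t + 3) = t^4 - t^3 - 8*t^2 + 12*t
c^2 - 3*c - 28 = (c - 7)*(c + 4)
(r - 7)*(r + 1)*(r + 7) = r^3 + r^2 - 49*r - 49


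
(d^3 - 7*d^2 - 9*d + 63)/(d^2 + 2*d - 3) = (d^2 - 10*d + 21)/(d - 1)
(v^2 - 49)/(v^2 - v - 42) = (v + 7)/(v + 6)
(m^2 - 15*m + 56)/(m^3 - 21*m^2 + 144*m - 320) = (m - 7)/(m^2 - 13*m + 40)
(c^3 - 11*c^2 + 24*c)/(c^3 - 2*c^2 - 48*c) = (c - 3)/(c + 6)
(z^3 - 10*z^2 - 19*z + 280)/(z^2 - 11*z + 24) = (z^2 - 2*z - 35)/(z - 3)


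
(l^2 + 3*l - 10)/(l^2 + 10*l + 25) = (l - 2)/(l + 5)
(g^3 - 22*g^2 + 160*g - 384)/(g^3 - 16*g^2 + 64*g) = (g - 6)/g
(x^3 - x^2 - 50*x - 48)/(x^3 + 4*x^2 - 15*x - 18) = (x - 8)/(x - 3)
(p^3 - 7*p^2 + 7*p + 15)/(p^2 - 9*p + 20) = (p^2 - 2*p - 3)/(p - 4)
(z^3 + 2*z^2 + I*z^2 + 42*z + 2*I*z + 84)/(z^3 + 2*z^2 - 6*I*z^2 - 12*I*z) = (z + 7*I)/z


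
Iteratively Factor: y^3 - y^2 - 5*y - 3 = (y - 3)*(y^2 + 2*y + 1) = (y - 3)*(y + 1)*(y + 1)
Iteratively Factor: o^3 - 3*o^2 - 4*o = (o + 1)*(o^2 - 4*o) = o*(o + 1)*(o - 4)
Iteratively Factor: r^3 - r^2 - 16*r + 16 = (r - 4)*(r^2 + 3*r - 4) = (r - 4)*(r + 4)*(r - 1)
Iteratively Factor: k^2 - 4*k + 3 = (k - 3)*(k - 1)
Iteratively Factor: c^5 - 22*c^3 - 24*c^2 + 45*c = (c + 3)*(c^4 - 3*c^3 - 13*c^2 + 15*c) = c*(c + 3)*(c^3 - 3*c^2 - 13*c + 15) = c*(c - 5)*(c + 3)*(c^2 + 2*c - 3) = c*(c - 5)*(c - 1)*(c + 3)*(c + 3)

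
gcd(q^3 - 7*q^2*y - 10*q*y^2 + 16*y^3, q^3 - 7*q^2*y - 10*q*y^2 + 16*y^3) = q^3 - 7*q^2*y - 10*q*y^2 + 16*y^3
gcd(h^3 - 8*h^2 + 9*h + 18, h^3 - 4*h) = 1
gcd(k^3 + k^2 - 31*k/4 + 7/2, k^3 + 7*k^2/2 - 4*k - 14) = k^2 + 3*k/2 - 7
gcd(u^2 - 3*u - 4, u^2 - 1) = u + 1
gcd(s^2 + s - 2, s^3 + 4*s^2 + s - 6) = s^2 + s - 2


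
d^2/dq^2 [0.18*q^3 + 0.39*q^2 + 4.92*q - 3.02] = 1.08*q + 0.78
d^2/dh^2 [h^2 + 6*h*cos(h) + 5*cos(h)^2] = -6*h*cos(h) + 20*sin(h)^2 - 12*sin(h) - 8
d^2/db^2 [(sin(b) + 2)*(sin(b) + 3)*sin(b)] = -9*sin(b)^3 - 20*sin(b)^2 + 10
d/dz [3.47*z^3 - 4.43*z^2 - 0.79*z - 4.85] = 10.41*z^2 - 8.86*z - 0.79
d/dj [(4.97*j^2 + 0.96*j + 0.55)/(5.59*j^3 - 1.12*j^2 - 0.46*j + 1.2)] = (-27.7823*j^4 - 10.7328*j^3 - 10.4345*j^2 + 13.16*j + 1.405)/(31.2481*j^6 - 12.5216*j^5 - 3.8884*j^4 + 14.4464*j^3 - 2.4764*j^2 - 1.104*j + 1.44)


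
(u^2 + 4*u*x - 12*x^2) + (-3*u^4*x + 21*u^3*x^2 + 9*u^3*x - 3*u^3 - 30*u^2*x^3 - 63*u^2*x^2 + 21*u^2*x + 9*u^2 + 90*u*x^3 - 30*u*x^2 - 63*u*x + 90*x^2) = -3*u^4*x + 21*u^3*x^2 + 9*u^3*x - 3*u^3 - 30*u^2*x^3 - 63*u^2*x^2 + 21*u^2*x + 10*u^2 + 90*u*x^3 - 30*u*x^2 - 59*u*x + 78*x^2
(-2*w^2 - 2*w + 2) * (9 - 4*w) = 8*w^3 - 10*w^2 - 26*w + 18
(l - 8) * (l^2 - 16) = l^3 - 8*l^2 - 16*l + 128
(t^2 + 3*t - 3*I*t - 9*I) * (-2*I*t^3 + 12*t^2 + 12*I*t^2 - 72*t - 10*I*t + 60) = -2*I*t^5 + 6*t^4 + 6*I*t^4 - 18*t^3 - 10*I*t^3 - 78*t^2 + 78*I*t^2 + 90*t + 468*I*t - 540*I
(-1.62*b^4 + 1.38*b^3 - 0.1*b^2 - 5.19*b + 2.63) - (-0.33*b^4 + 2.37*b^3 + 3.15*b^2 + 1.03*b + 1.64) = -1.29*b^4 - 0.99*b^3 - 3.25*b^2 - 6.22*b + 0.99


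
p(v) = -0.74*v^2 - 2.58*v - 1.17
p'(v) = -1.48*v - 2.58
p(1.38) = -6.14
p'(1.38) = -4.62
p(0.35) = -2.16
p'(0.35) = -3.10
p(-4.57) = -4.83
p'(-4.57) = 4.18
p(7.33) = -59.84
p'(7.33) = -13.43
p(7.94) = -68.31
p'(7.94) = -14.33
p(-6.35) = -14.63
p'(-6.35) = 6.82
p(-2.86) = 0.16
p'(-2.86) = 1.65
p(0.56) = -2.85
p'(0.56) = -3.41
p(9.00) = -84.33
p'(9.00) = -15.90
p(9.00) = -84.33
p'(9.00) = -15.90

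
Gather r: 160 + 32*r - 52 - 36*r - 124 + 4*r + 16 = 0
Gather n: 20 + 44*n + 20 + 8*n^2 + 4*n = 8*n^2 + 48*n + 40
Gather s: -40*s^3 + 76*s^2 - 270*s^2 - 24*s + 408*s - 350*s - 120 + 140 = -40*s^3 - 194*s^2 + 34*s + 20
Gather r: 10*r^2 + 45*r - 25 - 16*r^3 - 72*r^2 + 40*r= -16*r^3 - 62*r^2 + 85*r - 25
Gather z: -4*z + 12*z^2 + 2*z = 12*z^2 - 2*z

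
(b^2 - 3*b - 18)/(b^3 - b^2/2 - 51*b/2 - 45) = 2/(2*b + 5)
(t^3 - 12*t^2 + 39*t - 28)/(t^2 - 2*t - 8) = (t^2 - 8*t + 7)/(t + 2)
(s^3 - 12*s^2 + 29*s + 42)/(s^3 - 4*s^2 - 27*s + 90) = (s^2 - 6*s - 7)/(s^2 + 2*s - 15)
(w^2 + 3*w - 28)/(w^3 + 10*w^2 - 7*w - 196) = 1/(w + 7)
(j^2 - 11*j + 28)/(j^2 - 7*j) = (j - 4)/j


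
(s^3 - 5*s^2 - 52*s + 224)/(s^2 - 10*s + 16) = (s^2 + 3*s - 28)/(s - 2)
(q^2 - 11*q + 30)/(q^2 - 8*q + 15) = (q - 6)/(q - 3)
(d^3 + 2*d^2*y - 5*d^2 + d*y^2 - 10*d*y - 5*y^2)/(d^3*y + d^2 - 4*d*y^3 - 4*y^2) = (d^3 + 2*d^2*y - 5*d^2 + d*y^2 - 10*d*y - 5*y^2)/(d^3*y + d^2 - 4*d*y^3 - 4*y^2)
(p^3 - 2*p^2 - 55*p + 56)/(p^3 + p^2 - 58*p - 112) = (p - 1)/(p + 2)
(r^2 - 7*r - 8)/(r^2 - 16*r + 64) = (r + 1)/(r - 8)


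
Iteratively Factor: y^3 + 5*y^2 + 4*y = (y)*(y^2 + 5*y + 4) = y*(y + 4)*(y + 1)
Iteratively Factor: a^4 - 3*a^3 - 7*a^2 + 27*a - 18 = (a - 2)*(a^3 - a^2 - 9*a + 9) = (a - 3)*(a - 2)*(a^2 + 2*a - 3) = (a - 3)*(a - 2)*(a + 3)*(a - 1)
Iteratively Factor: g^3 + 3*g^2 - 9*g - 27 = (g + 3)*(g^2 - 9) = (g + 3)^2*(g - 3)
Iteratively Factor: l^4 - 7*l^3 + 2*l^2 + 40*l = (l - 4)*(l^3 - 3*l^2 - 10*l) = l*(l - 4)*(l^2 - 3*l - 10) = l*(l - 5)*(l - 4)*(l + 2)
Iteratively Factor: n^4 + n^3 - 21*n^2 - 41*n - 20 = (n + 4)*(n^3 - 3*n^2 - 9*n - 5) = (n - 5)*(n + 4)*(n^2 + 2*n + 1) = (n - 5)*(n + 1)*(n + 4)*(n + 1)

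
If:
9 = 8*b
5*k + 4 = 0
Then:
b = 9/8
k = -4/5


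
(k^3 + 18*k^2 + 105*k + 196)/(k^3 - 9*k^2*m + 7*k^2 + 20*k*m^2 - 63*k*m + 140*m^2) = (k^2 + 11*k + 28)/(k^2 - 9*k*m + 20*m^2)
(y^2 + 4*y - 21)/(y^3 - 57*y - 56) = (y - 3)/(y^2 - 7*y - 8)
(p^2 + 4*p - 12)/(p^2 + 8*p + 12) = (p - 2)/(p + 2)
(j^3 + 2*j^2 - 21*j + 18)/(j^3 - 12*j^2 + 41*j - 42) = (j^2 + 5*j - 6)/(j^2 - 9*j + 14)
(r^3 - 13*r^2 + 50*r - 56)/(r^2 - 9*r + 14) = r - 4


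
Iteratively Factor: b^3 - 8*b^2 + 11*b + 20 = (b - 5)*(b^2 - 3*b - 4) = (b - 5)*(b - 4)*(b + 1)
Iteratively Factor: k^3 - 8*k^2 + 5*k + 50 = (k - 5)*(k^2 - 3*k - 10) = (k - 5)^2*(k + 2)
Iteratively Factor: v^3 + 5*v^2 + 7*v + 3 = (v + 1)*(v^2 + 4*v + 3) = (v + 1)*(v + 3)*(v + 1)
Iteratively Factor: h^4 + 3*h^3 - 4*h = (h - 1)*(h^3 + 4*h^2 + 4*h) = (h - 1)*(h + 2)*(h^2 + 2*h) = h*(h - 1)*(h + 2)*(h + 2)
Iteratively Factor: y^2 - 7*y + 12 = (y - 3)*(y - 4)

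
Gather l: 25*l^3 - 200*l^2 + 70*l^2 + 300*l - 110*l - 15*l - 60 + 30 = 25*l^3 - 130*l^2 + 175*l - 30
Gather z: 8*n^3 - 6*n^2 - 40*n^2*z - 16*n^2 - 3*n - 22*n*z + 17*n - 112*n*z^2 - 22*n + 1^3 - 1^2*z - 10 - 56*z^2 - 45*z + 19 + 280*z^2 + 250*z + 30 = 8*n^3 - 22*n^2 - 8*n + z^2*(224 - 112*n) + z*(-40*n^2 - 22*n + 204) + 40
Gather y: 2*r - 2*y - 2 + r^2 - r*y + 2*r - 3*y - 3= r^2 + 4*r + y*(-r - 5) - 5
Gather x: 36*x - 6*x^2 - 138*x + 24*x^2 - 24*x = 18*x^2 - 126*x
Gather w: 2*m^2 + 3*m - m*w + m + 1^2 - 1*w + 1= 2*m^2 + 4*m + w*(-m - 1) + 2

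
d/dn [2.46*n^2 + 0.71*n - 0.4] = 4.92*n + 0.71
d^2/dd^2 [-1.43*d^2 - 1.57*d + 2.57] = -2.86000000000000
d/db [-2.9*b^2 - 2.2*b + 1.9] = -5.8*b - 2.2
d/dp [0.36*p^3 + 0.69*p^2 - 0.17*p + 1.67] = 1.08*p^2 + 1.38*p - 0.17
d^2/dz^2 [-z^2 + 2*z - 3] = -2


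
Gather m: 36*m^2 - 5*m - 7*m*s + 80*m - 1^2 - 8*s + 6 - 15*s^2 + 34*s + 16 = 36*m^2 + m*(75 - 7*s) - 15*s^2 + 26*s + 21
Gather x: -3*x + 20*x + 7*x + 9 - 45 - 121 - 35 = 24*x - 192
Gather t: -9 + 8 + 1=0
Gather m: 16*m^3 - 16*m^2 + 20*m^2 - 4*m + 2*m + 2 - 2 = 16*m^3 + 4*m^2 - 2*m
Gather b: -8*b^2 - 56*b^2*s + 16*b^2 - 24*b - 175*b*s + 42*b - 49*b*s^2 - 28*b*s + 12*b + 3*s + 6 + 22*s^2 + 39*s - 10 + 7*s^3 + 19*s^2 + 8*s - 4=b^2*(8 - 56*s) + b*(-49*s^2 - 203*s + 30) + 7*s^3 + 41*s^2 + 50*s - 8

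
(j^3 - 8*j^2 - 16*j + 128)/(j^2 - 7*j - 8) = (j^2 - 16)/(j + 1)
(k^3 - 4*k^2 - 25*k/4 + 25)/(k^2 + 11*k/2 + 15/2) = (k^2 - 13*k/2 + 10)/(k + 3)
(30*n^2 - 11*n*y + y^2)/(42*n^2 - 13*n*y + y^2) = (-5*n + y)/(-7*n + y)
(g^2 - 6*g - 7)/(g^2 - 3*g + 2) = (g^2 - 6*g - 7)/(g^2 - 3*g + 2)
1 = 1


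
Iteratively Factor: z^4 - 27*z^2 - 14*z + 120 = (z + 3)*(z^3 - 3*z^2 - 18*z + 40) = (z - 5)*(z + 3)*(z^2 + 2*z - 8) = (z - 5)*(z - 2)*(z + 3)*(z + 4)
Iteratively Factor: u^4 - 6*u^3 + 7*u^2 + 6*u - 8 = (u - 2)*(u^3 - 4*u^2 - u + 4) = (u - 4)*(u - 2)*(u^2 - 1) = (u - 4)*(u - 2)*(u - 1)*(u + 1)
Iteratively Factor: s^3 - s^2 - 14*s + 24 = (s + 4)*(s^2 - 5*s + 6) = (s - 2)*(s + 4)*(s - 3)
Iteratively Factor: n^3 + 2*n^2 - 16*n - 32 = (n - 4)*(n^2 + 6*n + 8) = (n - 4)*(n + 2)*(n + 4)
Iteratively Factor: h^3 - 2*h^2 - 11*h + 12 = (h - 1)*(h^2 - h - 12) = (h - 1)*(h + 3)*(h - 4)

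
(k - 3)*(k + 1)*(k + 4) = k^3 + 2*k^2 - 11*k - 12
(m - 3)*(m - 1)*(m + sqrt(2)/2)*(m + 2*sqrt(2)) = m^4 - 4*m^3 + 5*sqrt(2)*m^3/2 - 10*sqrt(2)*m^2 + 5*m^2 - 8*m + 15*sqrt(2)*m/2 + 6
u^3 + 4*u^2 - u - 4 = (u - 1)*(u + 1)*(u + 4)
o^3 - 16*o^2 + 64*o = o*(o - 8)^2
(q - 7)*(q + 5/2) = q^2 - 9*q/2 - 35/2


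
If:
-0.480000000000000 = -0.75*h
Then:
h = 0.64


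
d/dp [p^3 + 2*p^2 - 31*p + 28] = 3*p^2 + 4*p - 31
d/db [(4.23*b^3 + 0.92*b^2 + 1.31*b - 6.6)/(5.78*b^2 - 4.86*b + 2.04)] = (24.4494*b^4 - 41.1156*b^3 + 13.8446*b^2 + 80.0496*b - 29.4036)/(33.4084*b^4 - 56.1816*b^3 + 47.202*b^2 - 19.8288*b + 4.1616)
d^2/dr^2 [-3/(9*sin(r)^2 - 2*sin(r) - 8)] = 6*(-162*sin(r)^4 + 27*sin(r)^3 + 97*sin(r)^2 - 46*sin(r) + 76)/(-9*sin(r)^2 + 2*sin(r) + 8)^3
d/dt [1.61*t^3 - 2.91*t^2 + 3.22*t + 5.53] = 4.83*t^2 - 5.82*t + 3.22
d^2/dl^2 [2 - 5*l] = 0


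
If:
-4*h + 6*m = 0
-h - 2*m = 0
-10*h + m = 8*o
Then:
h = 0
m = 0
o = 0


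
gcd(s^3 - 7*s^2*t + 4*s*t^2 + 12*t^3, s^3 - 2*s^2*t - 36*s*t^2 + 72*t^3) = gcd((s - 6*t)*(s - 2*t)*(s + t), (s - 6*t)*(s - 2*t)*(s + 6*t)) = s^2 - 8*s*t + 12*t^2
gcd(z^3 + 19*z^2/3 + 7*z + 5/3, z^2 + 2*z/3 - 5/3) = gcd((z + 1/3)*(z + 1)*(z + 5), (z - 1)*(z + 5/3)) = 1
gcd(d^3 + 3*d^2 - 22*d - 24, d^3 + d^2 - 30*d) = d + 6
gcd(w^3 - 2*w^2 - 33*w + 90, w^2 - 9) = w - 3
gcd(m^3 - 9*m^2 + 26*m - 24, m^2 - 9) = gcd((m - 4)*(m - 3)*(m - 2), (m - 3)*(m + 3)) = m - 3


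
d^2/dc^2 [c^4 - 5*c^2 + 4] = 12*c^2 - 10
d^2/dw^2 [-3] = 0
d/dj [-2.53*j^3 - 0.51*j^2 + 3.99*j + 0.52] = -7.59*j^2 - 1.02*j + 3.99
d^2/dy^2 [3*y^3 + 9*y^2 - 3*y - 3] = 18*y + 18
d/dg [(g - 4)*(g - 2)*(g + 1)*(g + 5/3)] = 4*g^3 - 10*g^2 - 38*g/3 + 34/3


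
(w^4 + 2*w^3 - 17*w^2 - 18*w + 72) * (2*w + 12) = 2*w^5 + 16*w^4 - 10*w^3 - 240*w^2 - 72*w + 864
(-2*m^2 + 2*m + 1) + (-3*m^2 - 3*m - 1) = -5*m^2 - m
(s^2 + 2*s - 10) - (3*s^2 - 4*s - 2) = -2*s^2 + 6*s - 8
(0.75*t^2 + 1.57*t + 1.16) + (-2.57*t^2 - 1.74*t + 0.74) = -1.82*t^2 - 0.17*t + 1.9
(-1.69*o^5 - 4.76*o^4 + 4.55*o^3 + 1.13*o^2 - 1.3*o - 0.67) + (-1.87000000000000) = -1.69*o^5 - 4.76*o^4 + 4.55*o^3 + 1.13*o^2 - 1.3*o - 2.54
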